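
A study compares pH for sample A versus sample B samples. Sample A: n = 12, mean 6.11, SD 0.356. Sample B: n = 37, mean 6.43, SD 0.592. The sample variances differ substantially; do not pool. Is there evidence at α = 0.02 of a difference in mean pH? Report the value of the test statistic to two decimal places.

-2.26

Let group 1 = sample A, group 2 = sample B. H0: μ_1 = μ_2; H1: μ_1 ≠ μ_2 (Welch's two-sample t-test, two-sided).
t = (x̄_1 − x̄_2)/√(s_1²/n_1 + s_2²/n_2) = (6.11 − 6.43)/√(0.356²/12 + 0.592²/37) = -2.26
Welch–Satterthwaite df ≈ 31.77
Two-sided p-value ≈ 0.031
Since p ≈ 0.031 > α = 0.02, fail to reject H0; the data do not provide sufficient evidence against H0.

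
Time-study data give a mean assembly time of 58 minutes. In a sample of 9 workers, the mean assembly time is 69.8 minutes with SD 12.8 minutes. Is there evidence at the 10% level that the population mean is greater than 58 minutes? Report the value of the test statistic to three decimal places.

2.766

H0: μ = 58; H1: μ > 58 (one-sample t-test, right-tailed).
t = (x̄ − μ₀)/(s/√n) = (69.8 − 58)/(12.8/√9) = 2.766
df = n − 1 = 8
p-value = P(T ≥ 2.766) ≈ 0.0122
Since p ≈ 0.0122 < α = 0.1, reject H0; the evidence is statistically significant.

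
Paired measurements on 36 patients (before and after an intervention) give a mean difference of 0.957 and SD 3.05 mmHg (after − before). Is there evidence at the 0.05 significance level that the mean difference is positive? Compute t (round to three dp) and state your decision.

H0: μ_d = 0; H1: μ_d > 0 (paired t-test on the differences, right-tailed).
t = d̄/(s_d/√n) = 0.957/(3.05/√36) = 1.883
df = n − 1 = 35
p-value = P(T ≥ 1.883) ≈ 0.0340
Since p ≈ 0.0340 < α = 0.05, reject H0; the evidence is statistically significant.

t = 1.883; reject H0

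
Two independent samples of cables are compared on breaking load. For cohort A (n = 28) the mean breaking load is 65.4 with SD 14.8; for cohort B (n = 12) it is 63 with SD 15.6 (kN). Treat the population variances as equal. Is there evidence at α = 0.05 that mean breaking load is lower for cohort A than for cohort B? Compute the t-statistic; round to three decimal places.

0.463

Let group 1 = cohort A, group 2 = cohort B. H0: μ_1 = μ_2; H1: μ_1 < μ_2 (two-sample pooled-variance t-test, left-tailed).
s_p² = [(28−1)·14.8² + (12−1)·15.6²]/(28+12−2) = 226.08
t = (65.4 − 63)/√[226.08·(1/28 + 1/12)] = 0.463
df = n₁ + n₂ − 2 = 38
p-value = P(T ≤ 0.463) ≈ 0.677
Since p ≈ 0.677 > α = 0.05, fail to reject H0; the data do not provide sufficient evidence against H0.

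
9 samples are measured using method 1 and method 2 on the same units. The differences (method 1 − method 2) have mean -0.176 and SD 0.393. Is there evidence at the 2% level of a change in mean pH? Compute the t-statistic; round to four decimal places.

-1.3435

H0: μ_d = 0; H1: μ_d ≠ 0 (paired t-test on the differences, two-sided).
t = d̄/(s_d/√n) = -0.176/(0.393/√9) = -1.3435
df = n − 1 = 8
Two-sided p-value ≈ 0.216
Since p ≈ 0.216 > α = 0.02, fail to reject H0; the data do not provide sufficient evidence against H0.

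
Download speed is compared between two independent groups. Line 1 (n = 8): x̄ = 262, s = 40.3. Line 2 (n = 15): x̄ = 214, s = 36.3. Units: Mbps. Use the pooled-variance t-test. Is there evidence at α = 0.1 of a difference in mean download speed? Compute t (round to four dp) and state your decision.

t = 2.9097; reject H0

Let group 1 = line 1, group 2 = line 2. H0: μ_1 = μ_2; H1: μ_1 ≠ μ_2 (two-sample pooled-variance t-test, two-sided).
s_p² = [(8−1)·40.3² + (15−1)·36.3²]/(8+15−2) = 1419.82
t = (262 − 214)/√[1419.82·(1/8 + 1/15)] = 2.9097
df = n₁ + n₂ − 2 = 21
Two-sided p-value ≈ 0.0084
Since p ≈ 0.0084 < α = 0.1, reject H0; the data support H1.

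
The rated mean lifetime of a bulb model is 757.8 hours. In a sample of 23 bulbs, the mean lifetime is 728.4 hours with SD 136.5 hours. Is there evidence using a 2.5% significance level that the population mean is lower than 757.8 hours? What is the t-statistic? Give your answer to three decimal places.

H0: μ = 757.8; H1: μ < 757.8 (one-sample t-test, left-tailed).
t = (x̄ − μ₀)/(s/√n) = (728.4 − 757.8)/(136.5/√23) = -1.033
df = n − 1 = 22
p-value = P(T ≤ -1.033) ≈ 0.1564
Since p ≈ 0.1564 > α = 0.025, fail to reject H0; the data do not provide sufficient evidence against H0.

-1.033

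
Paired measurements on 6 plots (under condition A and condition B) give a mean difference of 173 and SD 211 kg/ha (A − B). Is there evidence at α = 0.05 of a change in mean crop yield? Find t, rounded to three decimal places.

H0: μ_d = 0; H1: μ_d ≠ 0 (paired t-test on the differences, two-sided).
t = d̄/(s_d/√n) = 173/(211/√6) = 2.008
df = n − 1 = 5
Two-sided p-value ≈ 0.1009
Since p ≈ 0.1009 > α = 0.05, fail to reject H0; the data do not provide sufficient evidence against H0.

2.008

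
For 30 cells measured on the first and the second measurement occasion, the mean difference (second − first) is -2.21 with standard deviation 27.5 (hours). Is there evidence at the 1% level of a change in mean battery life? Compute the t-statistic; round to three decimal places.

-0.440

H0: μ_d = 0; H1: μ_d ≠ 0 (paired t-test on the differences, two-sided).
t = d̄/(s_d/√n) = -2.21/(27.5/√30) = -0.440
df = n − 1 = 29
Two-sided p-value ≈ 0.6631
Since p ≈ 0.6631 > α = 0.01, fail to reject H0; the evidence is not statistically significant.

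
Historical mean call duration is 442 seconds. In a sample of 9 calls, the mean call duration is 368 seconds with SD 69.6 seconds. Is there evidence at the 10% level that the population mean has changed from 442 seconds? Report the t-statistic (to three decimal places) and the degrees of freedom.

t = -3.190, df = 8

H0: μ = 442; H1: μ ≠ 442 (one-sample t-test, two-sided).
t = (x̄ − μ₀)/(s/√n) = (368 − 442)/(69.6/√9) = -3.190
df = n − 1 = 8
Two-sided p-value ≈ 0.0128
Since p ≈ 0.0128 < α = 0.1, reject H0; the data support H1.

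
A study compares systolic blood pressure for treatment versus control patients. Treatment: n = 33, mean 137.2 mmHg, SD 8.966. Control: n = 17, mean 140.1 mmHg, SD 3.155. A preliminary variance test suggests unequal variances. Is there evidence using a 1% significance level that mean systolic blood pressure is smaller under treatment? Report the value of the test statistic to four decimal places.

-1.6683

Let group 1 = treatment, group 2 = control. H0: μ_1 = μ_2; H1: μ_1 < μ_2 (Welch's two-sample t-test, left-tailed).
t = (x̄_1 − x̄_2)/√(s_1²/n_1 + s_2²/n_2) = (137.2 − 140.1)/√(8.966²/33 + 3.155²/17) = -1.6683
Welch–Satterthwaite df ≈ 44.13
p-value = P(T ≤ -1.6683) ≈ 0.0512
Since p ≈ 0.0512 > α = 0.01, fail to reject H0; the data do not provide sufficient evidence against H0.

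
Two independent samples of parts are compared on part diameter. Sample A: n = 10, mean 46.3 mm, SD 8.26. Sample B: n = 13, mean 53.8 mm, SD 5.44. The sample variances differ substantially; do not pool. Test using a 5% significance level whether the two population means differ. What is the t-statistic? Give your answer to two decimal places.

-2.49

Let group 1 = sample A, group 2 = sample B. H0: μ_1 = μ_2; H1: μ_1 ≠ μ_2 (Welch's two-sample t-test, two-sided).
t = (x̄_1 − x̄_2)/√(s_1²/n_1 + s_2²/n_2) = (46.3 − 53.8)/√(8.26²/10 + 5.44²/13) = -2.49
Welch–Satterthwaite df ≈ 14.77
Two-sided p-value ≈ 0.025
Since p ≈ 0.025 < α = 0.05, reject H0; the evidence is statistically significant.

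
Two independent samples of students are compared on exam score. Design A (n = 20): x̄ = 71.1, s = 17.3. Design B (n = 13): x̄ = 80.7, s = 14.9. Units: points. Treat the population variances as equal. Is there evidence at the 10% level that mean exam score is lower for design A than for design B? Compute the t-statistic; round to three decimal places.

Let group 1 = design A, group 2 = design B. H0: μ_1 = μ_2; H1: μ_1 < μ_2 (two-sample pooled-variance t-test, left-tailed).
s_p² = [(20−1)·17.3² + (13−1)·14.9²]/(20+13−2) = 269.375
t = (71.1 − 80.7)/√[269.375·(1/20 + 1/13)] = -1.642
df = n₁ + n₂ − 2 = 31
p-value = P(T ≤ -1.642) ≈ 0.0554
Since p ≈ 0.0554 < α = 0.1, reject H0; the evidence is statistically significant.

-1.642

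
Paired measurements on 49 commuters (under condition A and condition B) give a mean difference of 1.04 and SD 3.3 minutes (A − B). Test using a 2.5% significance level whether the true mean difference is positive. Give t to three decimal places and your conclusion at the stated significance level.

H0: μ_d = 0; H1: μ_d > 0 (paired t-test on the differences, right-tailed).
t = d̄/(s_d/√n) = 1.04/(3.3/√49) = 2.206
df = n − 1 = 48
p-value = P(T ≥ 2.206) ≈ 0.016
Since p ≈ 0.016 < α = 0.025, reject H0; the data support H1.

t = 2.206; reject H0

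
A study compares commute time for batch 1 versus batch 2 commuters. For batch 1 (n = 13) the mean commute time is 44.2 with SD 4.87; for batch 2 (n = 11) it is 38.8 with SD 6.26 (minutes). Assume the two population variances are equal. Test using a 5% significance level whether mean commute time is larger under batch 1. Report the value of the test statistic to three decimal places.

Let group 1 = batch 1, group 2 = batch 2. H0: μ_1 = μ_2; H1: μ_1 > μ_2 (two-sample pooled-variance t-test, right-tailed).
s_p² = [(13−1)·4.87² + (11−1)·6.26²]/(13+11−2) = 30.749
t = (44.2 − 38.8)/√[30.749·(1/13 + 1/11)] = 2.377
df = n₁ + n₂ − 2 = 22
p-value = P(T ≥ 2.377) ≈ 0.0133
Since p ≈ 0.0133 < α = 0.05, reject H0; the evidence is statistically significant.

2.377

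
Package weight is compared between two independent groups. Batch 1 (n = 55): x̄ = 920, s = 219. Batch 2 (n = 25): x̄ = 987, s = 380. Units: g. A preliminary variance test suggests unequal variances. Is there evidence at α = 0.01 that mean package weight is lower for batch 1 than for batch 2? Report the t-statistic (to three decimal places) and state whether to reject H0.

Let group 1 = batch 1, group 2 = batch 2. H0: μ_1 = μ_2; H1: μ_1 < μ_2 (Welch's two-sample t-test, left-tailed).
t = (x̄_1 − x̄_2)/√(s_1²/n_1 + s_2²/n_2) = (920 − 987)/√(219²/55 + 380²/25) = -0.822
Welch–Satterthwaite df ≈ 31.47
p-value = P(T ≤ -0.822) ≈ 0.2087
Since p ≈ 0.2087 > α = 0.01, fail to reject H0; the data do not provide sufficient evidence against H0.

t = -0.822; fail to reject H0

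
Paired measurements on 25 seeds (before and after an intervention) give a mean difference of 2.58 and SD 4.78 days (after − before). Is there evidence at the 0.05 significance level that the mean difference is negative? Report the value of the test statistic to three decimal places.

H0: μ_d = 0; H1: μ_d < 0 (paired t-test on the differences, left-tailed).
t = d̄/(s_d/√n) = 2.58/(4.78/√25) = 2.699
df = n − 1 = 24
p-value = P(T ≤ 2.699) ≈ 0.9937
Since p ≈ 0.9937 > α = 0.05, fail to reject H0; the evidence is not statistically significant.

2.699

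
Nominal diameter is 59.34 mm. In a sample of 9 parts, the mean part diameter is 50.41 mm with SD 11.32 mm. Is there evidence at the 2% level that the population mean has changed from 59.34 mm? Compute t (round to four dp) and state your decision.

H0: μ = 59.34; H1: μ ≠ 59.34 (one-sample t-test, two-sided).
t = (x̄ − μ₀)/(s/√n) = (50.41 − 59.34)/(11.32/√9) = -2.3666
df = n − 1 = 8
Two-sided p-value ≈ 0.0455
Since p ≈ 0.0455 > α = 0.02, fail to reject H0; the data do not provide sufficient evidence against H0.

t = -2.3666; fail to reject H0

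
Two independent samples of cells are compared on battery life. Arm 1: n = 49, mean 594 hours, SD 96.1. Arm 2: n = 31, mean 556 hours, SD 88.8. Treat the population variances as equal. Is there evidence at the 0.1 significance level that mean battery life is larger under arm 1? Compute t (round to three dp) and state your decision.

Let group 1 = arm 1, group 2 = arm 2. H0: μ_1 = μ_2; H1: μ_1 > μ_2 (two-sample pooled-variance t-test, right-tailed).
s_p² = [(49−1)·96.1² + (31−1)·88.8²]/(49+31−2) = 8716.07
t = (594 − 556)/√[8716.07·(1/49 + 1/31)] = 1.774
df = n₁ + n₂ − 2 = 78
p-value = P(T ≥ 1.774) ≈ 0.040
Since p ≈ 0.040 < α = 0.1, reject H0; the evidence is statistically significant.

t = 1.774; reject H0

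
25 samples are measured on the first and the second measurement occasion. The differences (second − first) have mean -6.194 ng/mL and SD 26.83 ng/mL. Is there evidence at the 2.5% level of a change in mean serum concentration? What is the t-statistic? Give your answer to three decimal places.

-1.154

H0: μ_d = 0; H1: μ_d ≠ 0 (paired t-test on the differences, two-sided).
t = d̄/(s_d/√n) = -6.194/(26.83/√25) = -1.154
df = n − 1 = 24
Two-sided p-value ≈ 0.2597
Since p ≈ 0.2597 > α = 0.025, fail to reject H0; the evidence is not statistically significant.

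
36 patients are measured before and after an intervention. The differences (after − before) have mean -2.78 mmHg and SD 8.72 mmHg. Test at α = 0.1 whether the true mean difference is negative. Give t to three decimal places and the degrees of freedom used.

t = -1.913, df = 35

H0: μ_d = 0; H1: μ_d < 0 (paired t-test on the differences, left-tailed).
t = d̄/(s_d/√n) = -2.78/(8.72/√36) = -1.913
df = n − 1 = 35
p-value = P(T ≤ -1.913) ≈ 0.0320
Since p ≈ 0.0320 < α = 0.1, reject H0; the evidence is statistically significant.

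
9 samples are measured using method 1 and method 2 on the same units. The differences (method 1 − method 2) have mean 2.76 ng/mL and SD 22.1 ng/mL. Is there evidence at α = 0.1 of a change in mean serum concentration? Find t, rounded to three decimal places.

0.375

H0: μ_d = 0; H1: μ_d ≠ 0 (paired t-test on the differences, two-sided).
t = d̄/(s_d/√n) = 2.76/(22.1/√9) = 0.375
df = n − 1 = 8
Two-sided p-value ≈ 0.7176
Since p ≈ 0.7176 > α = 0.1, fail to reject H0; the evidence is not statistically significant.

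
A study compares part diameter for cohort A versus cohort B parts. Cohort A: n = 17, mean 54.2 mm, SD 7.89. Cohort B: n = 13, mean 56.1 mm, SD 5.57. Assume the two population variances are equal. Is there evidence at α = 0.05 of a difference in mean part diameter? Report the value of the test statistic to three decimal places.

Let group 1 = cohort A, group 2 = cohort B. H0: μ_1 = μ_2; H1: μ_1 ≠ μ_2 (two-sample pooled-variance t-test, two-sided).
s_p² = [(17−1)·7.89² + (13−1)·5.57²]/(17+13−2) = 48.869
t = (54.2 − 56.1)/√[48.869·(1/17 + 1/13)] = -0.738
df = n₁ + n₂ − 2 = 28
Two-sided p-value ≈ 0.467
Since p ≈ 0.467 > α = 0.05, fail to reject H0; the evidence is not statistically significant.

-0.738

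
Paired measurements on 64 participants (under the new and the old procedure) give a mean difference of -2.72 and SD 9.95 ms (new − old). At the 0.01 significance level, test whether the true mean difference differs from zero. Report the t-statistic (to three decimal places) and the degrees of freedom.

H0: μ_d = 0; H1: μ_d ≠ 0 (paired t-test on the differences, two-sided).
t = d̄/(s_d/√n) = -2.72/(9.95/√64) = -2.187
df = n − 1 = 63
Two-sided p-value ≈ 0.0325
Since p ≈ 0.0325 > α = 0.01, fail to reject H0; the evidence is not statistically significant.

t = -2.187, df = 63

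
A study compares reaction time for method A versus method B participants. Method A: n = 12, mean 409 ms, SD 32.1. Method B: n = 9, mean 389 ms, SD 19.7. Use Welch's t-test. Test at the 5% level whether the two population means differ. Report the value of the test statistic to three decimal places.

Let group 1 = method A, group 2 = method B. H0: μ_1 = μ_2; H1: μ_1 ≠ μ_2 (Welch's two-sample t-test, two-sided).
t = (x̄_1 − x̄_2)/√(s_1²/n_1 + s_2²/n_2) = (409 − 389)/√(32.1²/12 + 19.7²/9) = 1.761
Welch–Satterthwaite df ≈ 18.43
Two-sided p-value ≈ 0.0948
Since p ≈ 0.0948 > α = 0.05, fail to reject H0; the data do not provide sufficient evidence against H0.

1.761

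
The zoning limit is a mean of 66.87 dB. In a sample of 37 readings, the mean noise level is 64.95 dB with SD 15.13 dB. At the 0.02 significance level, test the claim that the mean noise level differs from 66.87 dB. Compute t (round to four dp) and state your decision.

H0: μ = 66.87; H1: μ ≠ 66.87 (one-sample t-test, two-sided).
t = (x̄ − μ₀)/(s/√n) = (64.95 − 66.87)/(15.13/√37) = -0.7719
df = n − 1 = 36
Two-sided p-value ≈ 0.445
Since p ≈ 0.445 > α = 0.02, fail to reject H0; the evidence is not statistically significant.

t = -0.7719; fail to reject H0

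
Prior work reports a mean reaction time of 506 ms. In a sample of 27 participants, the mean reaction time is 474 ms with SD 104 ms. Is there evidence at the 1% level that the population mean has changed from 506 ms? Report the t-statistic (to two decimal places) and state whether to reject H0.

t = -1.60; fail to reject H0

H0: μ = 506; H1: μ ≠ 506 (one-sample t-test, two-sided).
t = (x̄ − μ₀)/(s/√n) = (474 − 506)/(104/√27) = -1.60
df = n − 1 = 26
Two-sided p-value ≈ 0.122
Since p ≈ 0.122 > α = 0.01, fail to reject H0; the data do not provide sufficient evidence against H0.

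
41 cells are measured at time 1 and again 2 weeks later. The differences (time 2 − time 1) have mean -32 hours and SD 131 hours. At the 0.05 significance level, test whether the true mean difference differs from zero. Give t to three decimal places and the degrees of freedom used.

t = -1.564, df = 40

H0: μ_d = 0; H1: μ_d ≠ 0 (paired t-test on the differences, two-sided).
t = d̄/(s_d/√n) = -32/(131/√41) = -1.564
df = n − 1 = 40
Two-sided p-value ≈ 0.126
Since p ≈ 0.126 > α = 0.05, fail to reject H0; the evidence is not statistically significant.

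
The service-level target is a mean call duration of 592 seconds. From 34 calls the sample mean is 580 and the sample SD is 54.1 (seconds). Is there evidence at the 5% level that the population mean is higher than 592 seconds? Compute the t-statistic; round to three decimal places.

-1.293

H0: μ = 592; H1: μ > 592 (one-sample t-test, right-tailed).
t = (x̄ − μ₀)/(s/√n) = (580 − 592)/(54.1/√34) = -1.293
df = n − 1 = 33
p-value = P(T ≥ -1.293) ≈ 0.8976
Since p ≈ 0.8976 > α = 0.05, fail to reject H0; the data do not provide sufficient evidence against H0.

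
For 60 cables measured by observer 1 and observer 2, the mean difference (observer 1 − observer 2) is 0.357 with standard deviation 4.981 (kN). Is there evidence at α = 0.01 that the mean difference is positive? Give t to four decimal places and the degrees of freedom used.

H0: μ_d = 0; H1: μ_d > 0 (paired t-test on the differences, right-tailed).
t = d̄/(s_d/√n) = 0.357/(4.981/√60) = 0.5552
df = n − 1 = 59
p-value = P(T ≥ 0.5552) ≈ 0.290
Since p ≈ 0.290 > α = 0.01, fail to reject H0; the data do not provide sufficient evidence against H0.

t = 0.5552, df = 59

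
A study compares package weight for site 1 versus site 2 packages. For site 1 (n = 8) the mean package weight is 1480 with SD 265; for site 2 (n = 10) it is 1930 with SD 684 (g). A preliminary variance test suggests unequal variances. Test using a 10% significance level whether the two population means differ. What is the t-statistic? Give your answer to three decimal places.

-1.909

Let group 1 = site 1, group 2 = site 2. H0: μ_1 = μ_2; H1: μ_1 ≠ μ_2 (Welch's two-sample t-test, two-sided).
t = (x̄_1 − x̄_2)/√(s_1²/n_1 + s_2²/n_2) = (1480 − 1930)/√(265²/8 + 684²/10) = -1.909
Welch–Satterthwaite df ≈ 12.14
Two-sided p-value ≈ 0.0802
Since p ≈ 0.0802 < α = 0.1, reject H0; the data support H1.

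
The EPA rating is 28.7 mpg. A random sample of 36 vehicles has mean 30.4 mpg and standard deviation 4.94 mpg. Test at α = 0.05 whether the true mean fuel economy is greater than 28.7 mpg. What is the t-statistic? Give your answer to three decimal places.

H0: μ = 28.7; H1: μ > 28.7 (one-sample t-test, right-tailed).
t = (x̄ − μ₀)/(s/√n) = (30.4 − 28.7)/(4.94/√36) = 2.065
df = n − 1 = 35
p-value = P(T ≥ 2.065) ≈ 0.0232
Since p ≈ 0.0232 < α = 0.05, reject H0; the evidence is statistically significant.

2.065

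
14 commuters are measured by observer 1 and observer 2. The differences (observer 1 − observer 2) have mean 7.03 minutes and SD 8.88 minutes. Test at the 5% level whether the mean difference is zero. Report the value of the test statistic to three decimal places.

H0: μ_d = 0; H1: μ_d ≠ 0 (paired t-test on the differences, two-sided).
t = d̄/(s_d/√n) = 7.03/(8.88/√14) = 2.962
df = n − 1 = 13
Two-sided p-value ≈ 0.0110
Since p ≈ 0.0110 < α = 0.05, reject H0; the evidence is statistically significant.

2.962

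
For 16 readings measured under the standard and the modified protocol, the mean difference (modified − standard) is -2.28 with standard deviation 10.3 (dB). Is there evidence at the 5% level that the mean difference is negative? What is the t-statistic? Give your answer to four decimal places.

H0: μ_d = 0; H1: μ_d < 0 (paired t-test on the differences, left-tailed).
t = d̄/(s_d/√n) = -2.28/(10.3/√16) = -0.8854
df = n − 1 = 15
p-value = P(T ≤ -0.8854) ≈ 0.195
Since p ≈ 0.195 > α = 0.05, fail to reject H0; the data do not provide sufficient evidence against H0.

-0.8854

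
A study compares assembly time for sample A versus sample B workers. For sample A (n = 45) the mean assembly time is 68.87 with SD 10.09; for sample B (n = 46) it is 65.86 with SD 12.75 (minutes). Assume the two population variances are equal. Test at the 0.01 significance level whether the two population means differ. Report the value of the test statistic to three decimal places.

Let group 1 = sample A, group 2 = sample B. H0: μ_1 = μ_2; H1: μ_1 ≠ μ_2 (two-sample pooled-variance t-test, two-sided).
s_p² = [(45−1)·10.09² + (46−1)·12.75²]/(45+46−2) = 132.527
t = (68.87 − 65.86)/√[132.527·(1/45 + 1/46)] = 1.247
df = n₁ + n₂ − 2 = 89
Two-sided p-value ≈ 0.2157
Since p ≈ 0.2157 > α = 0.01, fail to reject H0; the evidence is not statistically significant.

1.247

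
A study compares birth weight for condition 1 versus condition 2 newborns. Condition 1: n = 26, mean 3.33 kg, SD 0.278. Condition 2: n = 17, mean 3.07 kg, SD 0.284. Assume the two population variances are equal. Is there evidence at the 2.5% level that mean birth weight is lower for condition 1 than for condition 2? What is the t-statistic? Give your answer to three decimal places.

Let group 1 = condition 1, group 2 = condition 2. H0: μ_1 = μ_2; H1: μ_1 < μ_2 (two-sample pooled-variance t-test, left-tailed).
s_p² = [(26−1)·0.278² + (17−1)·0.284²]/(26+17−2) = 0.0785999
t = (3.33 − 3.07)/√[0.0785999·(1/26 + 1/17)] = 2.973
df = n₁ + n₂ − 2 = 41
p-value = P(T ≤ 2.973) ≈ 0.998
Since p ≈ 0.998 > α = 0.025, fail to reject H0; the evidence is not statistically significant.

2.973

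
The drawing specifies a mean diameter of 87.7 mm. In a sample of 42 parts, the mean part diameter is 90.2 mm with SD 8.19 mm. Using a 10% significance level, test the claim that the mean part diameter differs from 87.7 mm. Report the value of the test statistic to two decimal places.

1.98

H0: μ = 87.7; H1: μ ≠ 87.7 (one-sample t-test, two-sided).
t = (x̄ − μ₀)/(s/√n) = (90.2 − 87.7)/(8.19/√42) = 1.98
df = n − 1 = 41
Two-sided p-value ≈ 0.0546
Since p ≈ 0.0546 < α = 0.1, reject H0; the evidence is statistically significant.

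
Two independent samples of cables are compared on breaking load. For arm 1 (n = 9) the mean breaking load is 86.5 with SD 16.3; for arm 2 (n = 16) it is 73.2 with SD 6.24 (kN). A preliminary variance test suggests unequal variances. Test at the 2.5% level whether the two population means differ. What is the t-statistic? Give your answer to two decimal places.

2.35

Let group 1 = arm 1, group 2 = arm 2. H0: μ_1 = μ_2; H1: μ_1 ≠ μ_2 (Welch's two-sample t-test, two-sided).
t = (x̄_1 − x̄_2)/√(s_1²/n_1 + s_2²/n_2) = (86.5 − 73.2)/√(16.3²/9 + 6.24²/16) = 2.35
Welch–Satterthwaite df ≈ 9.34
Two-sided p-value ≈ 0.042
Since p ≈ 0.042 > α = 0.025, fail to reject H0; the data do not provide sufficient evidence against H0.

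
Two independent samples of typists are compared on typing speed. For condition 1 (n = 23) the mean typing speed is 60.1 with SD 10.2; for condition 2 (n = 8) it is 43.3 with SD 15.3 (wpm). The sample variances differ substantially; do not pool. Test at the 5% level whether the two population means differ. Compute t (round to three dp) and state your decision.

t = 2.890; reject H0

Let group 1 = condition 1, group 2 = condition 2. H0: μ_1 = μ_2; H1: μ_1 ≠ μ_2 (Welch's two-sample t-test, two-sided).
t = (x̄_1 − x̄_2)/√(s_1²/n_1 + s_2²/n_2) = (60.1 − 43.3)/√(10.2²/23 + 15.3²/8) = 2.890
Welch–Satterthwaite df ≈ 9.26
Two-sided p-value ≈ 0.017
Since p ≈ 0.017 < α = 0.05, reject H0; the evidence is statistically significant.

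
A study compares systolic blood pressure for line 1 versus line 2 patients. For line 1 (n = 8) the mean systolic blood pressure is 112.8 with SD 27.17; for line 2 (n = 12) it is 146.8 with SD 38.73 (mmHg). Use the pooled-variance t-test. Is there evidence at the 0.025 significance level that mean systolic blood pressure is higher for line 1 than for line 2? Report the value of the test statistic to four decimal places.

Let group 1 = line 1, group 2 = line 2. H0: μ_1 = μ_2; H1: μ_1 > μ_2 (two-sample pooled-variance t-test, right-tailed).
s_p² = [(8−1)·27.17² + (12−1)·38.73²]/(8+12−2) = 1203.76
t = (112.8 − 146.8)/√[1203.76·(1/8 + 1/12)] = -2.1470
df = n₁ + n₂ − 2 = 18
p-value = P(T ≥ -2.1470) ≈ 0.977
Since p ≈ 0.977 > α = 0.025, fail to reject H0; the data do not provide sufficient evidence against H0.

-2.1470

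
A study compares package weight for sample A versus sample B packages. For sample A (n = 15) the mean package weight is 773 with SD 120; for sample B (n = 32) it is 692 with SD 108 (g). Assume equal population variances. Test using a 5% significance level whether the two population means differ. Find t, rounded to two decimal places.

Let group 1 = sample A, group 2 = sample B. H0: μ_1 = μ_2; H1: μ_1 ≠ μ_2 (two-sample pooled-variance t-test, two-sided).
s_p² = [(15−1)·120² + (32−1)·108²]/(15+32−2) = 12515.2
t = (773 − 692)/√[12515.2·(1/15 + 1/32)] = 2.31
df = n₁ + n₂ − 2 = 45
Two-sided p-value ≈ 0.025
Since p ≈ 0.025 < α = 0.05, reject H0; the data support H1.

2.31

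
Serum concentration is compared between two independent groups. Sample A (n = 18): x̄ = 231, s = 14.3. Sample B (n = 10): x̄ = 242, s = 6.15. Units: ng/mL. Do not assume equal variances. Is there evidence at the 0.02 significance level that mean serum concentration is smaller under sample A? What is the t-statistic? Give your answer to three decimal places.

Let group 1 = sample A, group 2 = sample B. H0: μ_1 = μ_2; H1: μ_1 < μ_2 (Welch's two-sample t-test, left-tailed).
t = (x̄_1 − x̄_2)/√(s_1²/n_1 + s_2²/n_2) = (231 − 242)/√(14.3²/18 + 6.15²/10) = -2.827
Welch–Satterthwaite df ≈ 24.97
p-value = P(T ≤ -2.827) ≈ 0.005
Since p ≈ 0.005 < α = 0.02, reject H0; the data support H1.

-2.827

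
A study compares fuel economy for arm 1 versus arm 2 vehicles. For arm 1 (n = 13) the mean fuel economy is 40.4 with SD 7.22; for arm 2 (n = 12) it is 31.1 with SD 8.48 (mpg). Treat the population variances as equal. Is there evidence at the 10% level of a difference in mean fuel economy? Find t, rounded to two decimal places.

2.96

Let group 1 = arm 1, group 2 = arm 2. H0: μ_1 = μ_2; H1: μ_1 ≠ μ_2 (two-sample pooled-variance t-test, two-sided).
s_p² = [(13−1)·7.22² + (12−1)·8.48²]/(13+12−2) = 61.5894
t = (40.4 − 31.1)/√[61.5894·(1/13 + 1/12)] = 2.96
df = n₁ + n₂ − 2 = 23
Two-sided p-value ≈ 0.007
Since p ≈ 0.007 < α = 0.1, reject H0; the data support H1.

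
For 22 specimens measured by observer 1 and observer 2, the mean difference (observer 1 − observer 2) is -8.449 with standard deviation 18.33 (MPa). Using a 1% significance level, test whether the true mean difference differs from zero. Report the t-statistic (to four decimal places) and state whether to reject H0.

H0: μ_d = 0; H1: μ_d ≠ 0 (paired t-test on the differences, two-sided).
t = d̄/(s_d/√n) = -8.449/(18.33/√22) = -2.1620
df = n − 1 = 21
Two-sided p-value ≈ 0.042
Since p ≈ 0.042 > α = 0.01, fail to reject H0; the evidence is not statistically significant.

t = -2.1620; fail to reject H0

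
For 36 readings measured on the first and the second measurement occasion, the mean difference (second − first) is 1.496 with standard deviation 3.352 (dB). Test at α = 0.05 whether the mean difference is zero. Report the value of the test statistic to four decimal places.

2.6778

H0: μ_d = 0; H1: μ_d ≠ 0 (paired t-test on the differences, two-sided).
t = d̄/(s_d/√n) = 1.496/(3.352/√36) = 2.6778
df = n − 1 = 35
Two-sided p-value ≈ 0.0112
Since p ≈ 0.0112 < α = 0.05, reject H0; the data support H1.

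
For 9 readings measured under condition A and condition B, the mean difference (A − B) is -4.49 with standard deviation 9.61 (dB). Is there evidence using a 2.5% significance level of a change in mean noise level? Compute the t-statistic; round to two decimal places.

-1.40

H0: μ_d = 0; H1: μ_d ≠ 0 (paired t-test on the differences, two-sided).
t = d̄/(s_d/√n) = -4.49/(9.61/√9) = -1.40
df = n − 1 = 8
Two-sided p-value ≈ 0.199
Since p ≈ 0.199 > α = 0.025, fail to reject H0; the evidence is not statistically significant.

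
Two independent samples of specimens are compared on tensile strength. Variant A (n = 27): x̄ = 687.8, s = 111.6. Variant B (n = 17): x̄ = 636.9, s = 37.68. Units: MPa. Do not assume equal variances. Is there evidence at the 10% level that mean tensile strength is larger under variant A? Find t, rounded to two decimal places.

Let group 1 = variant A, group 2 = variant B. H0: μ_1 = μ_2; H1: μ_1 > μ_2 (Welch's two-sample t-test, right-tailed).
t = (x̄_1 − x̄_2)/√(s_1²/n_1 + s_2²/n_2) = (687.8 − 636.9)/√(111.6²/27 + 37.68²/17) = 2.18
Welch–Satterthwaite df ≈ 34.43
p-value = P(T ≥ 2.18) ≈ 0.018
Since p ≈ 0.018 < α = 0.1, reject H0; the evidence is statistically significant.

2.18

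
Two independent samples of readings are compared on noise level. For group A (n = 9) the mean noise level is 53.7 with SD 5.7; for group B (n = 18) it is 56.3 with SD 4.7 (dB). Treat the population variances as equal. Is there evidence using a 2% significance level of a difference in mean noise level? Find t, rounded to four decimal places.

-1.2632

Let group 1 = group A, group 2 = group B. H0: μ_1 = μ_2; H1: μ_1 ≠ μ_2 (two-sample pooled-variance t-test, two-sided).
s_p² = [(9−1)·5.7² + (18−1)·4.7²]/(9+18−2) = 25.418
t = (53.7 − 56.3)/√[25.418·(1/9 + 1/18)] = -1.2632
df = n₁ + n₂ − 2 = 25
Two-sided p-value ≈ 0.218
Since p ≈ 0.218 > α = 0.02, fail to reject H0; the data do not provide sufficient evidence against H0.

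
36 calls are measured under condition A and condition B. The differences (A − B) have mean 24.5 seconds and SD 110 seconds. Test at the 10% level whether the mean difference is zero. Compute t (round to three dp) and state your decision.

H0: μ_d = 0; H1: μ_d ≠ 0 (paired t-test on the differences, two-sided).
t = d̄/(s_d/√n) = 24.5/(110/√36) = 1.336
df = n − 1 = 35
Two-sided p-value ≈ 0.1901
Since p ≈ 0.1901 > α = 0.1, fail to reject H0; the evidence is not statistically significant.

t = 1.336; fail to reject H0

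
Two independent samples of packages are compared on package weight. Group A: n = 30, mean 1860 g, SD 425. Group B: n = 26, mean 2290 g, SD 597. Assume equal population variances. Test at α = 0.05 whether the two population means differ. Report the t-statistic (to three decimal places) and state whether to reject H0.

t = -3.135; reject H0

Let group 1 = group A, group 2 = group B. H0: μ_1 = μ_2; H1: μ_1 ≠ μ_2 (two-sample pooled-variance t-test, two-sided).
s_p² = [(30−1)·425² + (26−1)·597²]/(30+26−2) = 262006
t = (1860 − 2290)/√[262006·(1/30 + 1/26)] = -3.135
df = n₁ + n₂ − 2 = 54
Two-sided p-value ≈ 0.003
Since p ≈ 0.003 < α = 0.05, reject H0; the evidence is statistically significant.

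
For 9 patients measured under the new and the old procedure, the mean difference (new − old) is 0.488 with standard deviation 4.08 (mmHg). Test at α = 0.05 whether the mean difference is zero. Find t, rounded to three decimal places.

0.359

H0: μ_d = 0; H1: μ_d ≠ 0 (paired t-test on the differences, two-sided).
t = d̄/(s_d/√n) = 0.488/(4.08/√9) = 0.359
df = n − 1 = 8
Two-sided p-value ≈ 0.729
Since p ≈ 0.729 > α = 0.05, fail to reject H0; the data do not provide sufficient evidence against H0.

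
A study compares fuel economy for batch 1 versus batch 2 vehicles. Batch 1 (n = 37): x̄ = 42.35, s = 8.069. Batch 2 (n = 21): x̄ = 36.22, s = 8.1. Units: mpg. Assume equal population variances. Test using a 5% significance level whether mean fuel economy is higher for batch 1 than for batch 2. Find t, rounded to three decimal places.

Let group 1 = batch 1, group 2 = batch 2. H0: μ_1 = μ_2; H1: μ_1 > μ_2 (two-sample pooled-variance t-test, right-tailed).
s_p² = [(37−1)·8.069² + (21−1)·8.1²]/(37+21−2) = 65.2878
t = (42.35 − 36.22)/√[65.2878·(1/37 + 1/21)] = 2.777
df = n₁ + n₂ − 2 = 56
p-value = P(T ≥ 2.777) ≈ 0.004
Since p ≈ 0.004 < α = 0.05, reject H0; the evidence is statistically significant.

2.777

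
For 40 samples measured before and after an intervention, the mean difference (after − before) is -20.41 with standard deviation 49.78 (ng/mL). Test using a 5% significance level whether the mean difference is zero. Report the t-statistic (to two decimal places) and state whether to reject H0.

H0: μ_d = 0; H1: μ_d ≠ 0 (paired t-test on the differences, two-sided).
t = d̄/(s_d/√n) = -20.41/(49.78/√40) = -2.59
df = n − 1 = 39
Two-sided p-value ≈ 0.0133
Since p ≈ 0.0133 < α = 0.05, reject H0; the evidence is statistically significant.

t = -2.59; reject H0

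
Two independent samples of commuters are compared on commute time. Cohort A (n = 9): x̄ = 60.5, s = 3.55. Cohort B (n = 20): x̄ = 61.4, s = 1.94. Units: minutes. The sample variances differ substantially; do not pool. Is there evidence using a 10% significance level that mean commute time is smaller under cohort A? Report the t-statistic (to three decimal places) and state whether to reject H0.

Let group 1 = cohort A, group 2 = cohort B. H0: μ_1 = μ_2; H1: μ_1 < μ_2 (Welch's two-sample t-test, left-tailed).
t = (x̄_1 − x̄_2)/√(s_1²/n_1 + s_2²/n_2) = (60.5 − 61.4)/√(3.55²/9 + 1.94²/20) = -0.714
Welch–Satterthwaite df ≈ 10.22
p-value = P(T ≤ -0.714) ≈ 0.246
Since p ≈ 0.246 > α = 0.1, fail to reject H0; the data do not provide sufficient evidence against H0.

t = -0.714; fail to reject H0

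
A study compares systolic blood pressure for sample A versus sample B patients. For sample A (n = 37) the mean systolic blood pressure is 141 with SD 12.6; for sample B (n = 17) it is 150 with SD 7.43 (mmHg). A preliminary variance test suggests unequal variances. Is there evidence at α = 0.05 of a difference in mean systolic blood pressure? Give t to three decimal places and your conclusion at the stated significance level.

Let group 1 = sample A, group 2 = sample B. H0: μ_1 = μ_2; H1: μ_1 ≠ μ_2 (Welch's two-sample t-test, two-sided).
t = (x̄_1 − x̄_2)/√(s_1²/n_1 + s_2²/n_2) = (141 − 150)/√(12.6²/37 + 7.43²/17) = -3.278
Welch–Satterthwaite df ≈ 48.55
Two-sided p-value ≈ 0.0019
Since p ≈ 0.0019 < α = 0.05, reject H0; the data support H1.

t = -3.278; reject H0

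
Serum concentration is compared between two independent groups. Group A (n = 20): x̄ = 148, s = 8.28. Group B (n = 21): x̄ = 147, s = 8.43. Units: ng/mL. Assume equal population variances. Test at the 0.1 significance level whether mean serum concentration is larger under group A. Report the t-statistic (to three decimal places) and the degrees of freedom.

Let group 1 = group A, group 2 = group B. H0: μ_1 = μ_2; H1: μ_1 > μ_2 (two-sample pooled-variance t-test, right-tailed).
s_p² = [(20−1)·8.28² + (21−1)·8.43²]/(20+21−2) = 69.8438
t = (148 − 147)/√[69.8438·(1/20 + 1/21)] = 0.383
df = n₁ + n₂ − 2 = 39
p-value = P(T ≥ 0.383) ≈ 0.352
Since p ≈ 0.352 > α = 0.1, fail to reject H0; the data do not provide sufficient evidence against H0.

t = 0.383, df = 39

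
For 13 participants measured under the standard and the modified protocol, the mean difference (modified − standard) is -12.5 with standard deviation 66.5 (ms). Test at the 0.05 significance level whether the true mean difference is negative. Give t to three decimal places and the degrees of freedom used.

t = -0.678, df = 12

H0: μ_d = 0; H1: μ_d < 0 (paired t-test on the differences, left-tailed).
t = d̄/(s_d/√n) = -12.5/(66.5/√13) = -0.678
df = n − 1 = 12
p-value = P(T ≤ -0.678) ≈ 0.255
Since p ≈ 0.255 > α = 0.05, fail to reject H0; the evidence is not statistically significant.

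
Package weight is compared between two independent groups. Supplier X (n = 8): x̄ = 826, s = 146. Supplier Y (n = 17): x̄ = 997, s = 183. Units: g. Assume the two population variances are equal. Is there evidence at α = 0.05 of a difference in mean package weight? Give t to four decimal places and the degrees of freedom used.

Let group 1 = supplier X, group 2 = supplier Y. H0: μ_1 = μ_2; H1: μ_1 ≠ μ_2 (two-sample pooled-variance t-test, two-sided).
s_p² = [(8−1)·146² + (17−1)·183²]/(8+17−2) = 29784.2
t = (826 − 997)/√[29784.2·(1/8 + 1/17)] = -2.3110
df = n₁ + n₂ − 2 = 23
Two-sided p-value ≈ 0.030
Since p ≈ 0.030 < α = 0.05, reject H0; the data support H1.

t = -2.3110, df = 23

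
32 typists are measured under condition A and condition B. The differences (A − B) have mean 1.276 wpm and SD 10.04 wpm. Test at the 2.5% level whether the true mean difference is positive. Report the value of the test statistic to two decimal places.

0.72

H0: μ_d = 0; H1: μ_d > 0 (paired t-test on the differences, right-tailed).
t = d̄/(s_d/√n) = 1.276/(10.04/√32) = 0.72
df = n − 1 = 31
p-value = P(T ≥ 0.72) ≈ 0.239
Since p ≈ 0.239 > α = 0.025, fail to reject H0; the evidence is not statistically significant.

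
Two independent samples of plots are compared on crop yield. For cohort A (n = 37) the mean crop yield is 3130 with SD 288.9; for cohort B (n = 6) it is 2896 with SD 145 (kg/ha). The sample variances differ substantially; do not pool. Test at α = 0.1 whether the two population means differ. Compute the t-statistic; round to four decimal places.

3.0832

Let group 1 = cohort A, group 2 = cohort B. H0: μ_1 = μ_2; H1: μ_1 ≠ μ_2 (Welch's two-sample t-test, two-sided).
t = (x̄_1 − x̄_2)/√(s_1²/n_1 + s_2²/n_2) = (3130 − 2896)/√(288.9²/37 + 145²/6) = 3.0832
Welch–Satterthwaite df ≈ 12.77
Two-sided p-value ≈ 0.0089
Since p ≈ 0.0089 < α = 0.1, reject H0; the data support H1.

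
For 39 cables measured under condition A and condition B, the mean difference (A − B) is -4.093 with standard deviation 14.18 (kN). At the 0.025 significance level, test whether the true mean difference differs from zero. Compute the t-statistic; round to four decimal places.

H0: μ_d = 0; H1: μ_d ≠ 0 (paired t-test on the differences, two-sided).
t = d̄/(s_d/√n) = -4.093/(14.18/√39) = -1.8026
df = n − 1 = 38
Two-sided p-value ≈ 0.079
Since p ≈ 0.079 > α = 0.025, fail to reject H0; the data do not provide sufficient evidence against H0.

-1.8026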